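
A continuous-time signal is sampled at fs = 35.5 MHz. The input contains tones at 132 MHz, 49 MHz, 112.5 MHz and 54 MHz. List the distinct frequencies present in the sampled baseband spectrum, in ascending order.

6 MHz, 10 MHz, 13.5 MHz, 17 MHz

fs/2 = 17.75 MHz.
132 MHz mod fs = 25.5 MHz.
25.5 MHz > fs/2 = 17.75 MHz, folds to fs − 25.5 MHz = 10 MHz.
49 MHz mod fs = 13.5 MHz.
13.5 MHz ≤ fs/2 = 17.75 MHz, appears at 13.5 MHz.
112.5 MHz mod fs = 6 MHz.
6 MHz ≤ fs/2 = 17.75 MHz, appears at 6 MHz.
54 MHz mod fs = 18.5 MHz.
18.5 MHz > fs/2 = 17.75 MHz, folds to fs − 18.5 MHz = 17 MHz.
Distinct values: {6 MHz, 10 MHz, 13.5 MHz, 17 MHz}.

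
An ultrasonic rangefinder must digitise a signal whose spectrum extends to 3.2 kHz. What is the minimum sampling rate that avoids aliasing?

6.4 kHz

Nyquist rate = 2 × 3.2 kHz = 6.4 kHz.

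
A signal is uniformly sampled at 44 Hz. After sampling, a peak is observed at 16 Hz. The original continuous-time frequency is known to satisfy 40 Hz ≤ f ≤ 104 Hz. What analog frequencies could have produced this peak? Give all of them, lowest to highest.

60 Hz, 72 Hz, 104 Hz

Frequencies that alias to 16 Hz are k·fs ± 16 Hz for integer k ≥ 0.
k=0: 16 Hz.
k=1: 28 Hz, 60 Hz.
k=2: 72 Hz, 104 Hz.
k=3: 116 Hz, 148 Hz.
Within [40 Hz, 104 Hz]: 60 Hz, 72 Hz, 104 Hz.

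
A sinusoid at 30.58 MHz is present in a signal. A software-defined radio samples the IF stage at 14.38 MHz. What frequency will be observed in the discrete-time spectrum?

30.58 MHz mod fs = 1.82 MHz.
1.82 MHz ≤ fs/2 = 7.19 MHz, appears at 1.82 MHz.

1.82 MHz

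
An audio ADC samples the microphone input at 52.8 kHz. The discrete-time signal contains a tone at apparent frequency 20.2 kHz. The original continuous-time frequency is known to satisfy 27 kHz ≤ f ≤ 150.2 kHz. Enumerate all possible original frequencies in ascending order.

Frequencies that alias to 20.2 kHz are k·fs ± 20.2 kHz for integer k ≥ 0.
k=0: 20.2 kHz.
k=1: 32.6 kHz, 73 kHz.
k=2: 85.4 kHz, 125.8 kHz.
k=3: 138.2 kHz, 178.6 kHz.
k=4: 191 kHz, 231.4 kHz.
Within [27 kHz, 150.2 kHz]: 32.6 kHz, 73 kHz, 85.4 kHz, 125.8 kHz, 138.2 kHz.

32.6 kHz, 73 kHz, 85.4 kHz, 125.8 kHz, 138.2 kHz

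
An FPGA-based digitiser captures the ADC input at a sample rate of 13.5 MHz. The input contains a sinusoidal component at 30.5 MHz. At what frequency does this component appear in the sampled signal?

3.5 MHz

30.5 MHz mod fs = 3.5 MHz.
3.5 MHz ≤ fs/2 = 6.75 MHz, appears at 3.5 MHz.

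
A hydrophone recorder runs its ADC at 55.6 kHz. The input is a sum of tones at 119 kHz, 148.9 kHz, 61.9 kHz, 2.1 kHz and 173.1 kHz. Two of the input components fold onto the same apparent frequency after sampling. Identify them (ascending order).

fs/2 = 27.8 kHz.
119 kHz mod fs = 7.8 kHz.
7.8 kHz ≤ fs/2 = 27.8 kHz, appears at 7.8 kHz.
148.9 kHz mod fs = 37.7 kHz.
37.7 kHz > fs/2 = 27.8 kHz, folds to fs − 37.7 kHz = 17.9 kHz.
61.9 kHz mod fs = 6.3 kHz.
6.3 kHz ≤ fs/2 = 27.8 kHz, appears at 6.3 kHz.
2.1 kHz ≤ fs/2 = 27.8 kHz, passes unchanged.
173.1 kHz mod fs = 6.3 kHz.
6.3 kHz ≤ fs/2 = 27.8 kHz, appears at 6.3 kHz.
61.9 kHz and 173.1 kHz both map to 6.3 kHz.

61.9 kHz, 173.1 kHz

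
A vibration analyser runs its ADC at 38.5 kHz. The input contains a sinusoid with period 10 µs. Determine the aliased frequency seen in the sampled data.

15.5 kHz

T = 10 µs → f = 1/T = 100 kHz.
100 kHz mod fs = 23 kHz.
23 kHz > fs/2 = 19.25 kHz, folds to fs − 23 kHz = 15.5 kHz.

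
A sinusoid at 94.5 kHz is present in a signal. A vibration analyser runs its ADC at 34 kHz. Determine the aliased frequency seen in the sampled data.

7.5 kHz

94.5 kHz mod fs = 26.5 kHz.
26.5 kHz > fs/2 = 17 kHz, folds to fs − 26.5 kHz = 7.5 kHz.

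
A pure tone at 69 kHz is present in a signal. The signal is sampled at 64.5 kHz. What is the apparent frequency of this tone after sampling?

4.5 kHz

69 kHz mod fs = 4.5 kHz.
4.5 kHz ≤ fs/2 = 32.25 kHz, appears at 4.5 kHz.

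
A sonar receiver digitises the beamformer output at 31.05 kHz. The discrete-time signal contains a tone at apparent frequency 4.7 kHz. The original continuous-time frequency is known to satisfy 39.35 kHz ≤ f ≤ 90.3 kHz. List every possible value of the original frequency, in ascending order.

57.4 kHz, 66.8 kHz, 88.45 kHz

Frequencies that alias to 4.7 kHz are k·fs ± 4.7 kHz for integer k ≥ 0.
k=0: 4.7 kHz.
k=1: 26.35 kHz, 35.75 kHz.
k=2: 57.4 kHz, 66.8 kHz.
k=3: 88.45 kHz, 97.85 kHz.
k=4: 119.5 kHz, 128.9 kHz.
Within [39.35 kHz, 90.3 kHz]: 57.4 kHz, 66.8 kHz, 88.45 kHz.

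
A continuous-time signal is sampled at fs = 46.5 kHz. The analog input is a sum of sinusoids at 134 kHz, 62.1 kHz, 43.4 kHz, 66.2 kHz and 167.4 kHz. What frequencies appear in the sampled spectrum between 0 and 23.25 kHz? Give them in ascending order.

3.1 kHz, 5.5 kHz, 15.6 kHz, 18.6 kHz, 19.7 kHz

fs/2 = 23.25 kHz.
134 kHz mod fs = 41 kHz.
41 kHz > fs/2 = 23.25 kHz, folds to fs − 41 kHz = 5.5 kHz.
62.1 kHz mod fs = 15.6 kHz.
15.6 kHz ≤ fs/2 = 23.25 kHz, appears at 15.6 kHz.
43.4 kHz > fs/2 = 23.25 kHz, folds to fs − 43.4 kHz = 3.1 kHz.
66.2 kHz mod fs = 19.7 kHz.
19.7 kHz ≤ fs/2 = 23.25 kHz, appears at 19.7 kHz.
167.4 kHz mod fs = 27.9 kHz.
27.9 kHz > fs/2 = 23.25 kHz, folds to fs − 27.9 kHz = 18.6 kHz.
Distinct values: {3.1 kHz, 5.5 kHz, 15.6 kHz, 18.6 kHz, 19.7 kHz}.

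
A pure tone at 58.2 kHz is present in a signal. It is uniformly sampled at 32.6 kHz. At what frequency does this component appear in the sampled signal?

58.2 kHz mod fs = 25.6 kHz.
25.6 kHz > fs/2 = 16.3 kHz, folds to fs − 25.6 kHz = 7 kHz.

7 kHz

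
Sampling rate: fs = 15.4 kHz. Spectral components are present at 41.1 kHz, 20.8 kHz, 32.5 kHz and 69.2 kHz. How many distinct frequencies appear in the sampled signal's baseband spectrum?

fs/2 = 7.7 kHz.
41.1 kHz mod fs = 10.3 kHz.
10.3 kHz > fs/2 = 7.7 kHz, folds to fs − 10.3 kHz = 5.1 kHz.
20.8 kHz mod fs = 5.4 kHz.
5.4 kHz ≤ fs/2 = 7.7 kHz, appears at 5.4 kHz.
32.5 kHz mod fs = 1.7 kHz.
1.7 kHz ≤ fs/2 = 7.7 kHz, appears at 1.7 kHz.
69.2 kHz mod fs = 7.6 kHz.
7.6 kHz ≤ fs/2 = 7.7 kHz, appears at 7.6 kHz.
Distinct values: {1.7 kHz, 5.1 kHz, 5.4 kHz, 7.6 kHz} → 4.

4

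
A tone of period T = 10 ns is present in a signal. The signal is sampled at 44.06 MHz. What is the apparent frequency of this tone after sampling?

11.88 MHz

T = 10 ns → f = 1/T = 100 MHz.
100 MHz mod fs = 11.88 MHz.
11.88 MHz ≤ fs/2 = 22.03 MHz, appears at 11.88 MHz.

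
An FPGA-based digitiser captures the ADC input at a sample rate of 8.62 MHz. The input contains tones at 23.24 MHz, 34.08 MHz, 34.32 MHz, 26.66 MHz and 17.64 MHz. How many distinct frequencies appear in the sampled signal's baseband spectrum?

4

fs/2 = 4.31 MHz.
23.24 MHz mod fs = 6 MHz.
6 MHz > fs/2 = 4.31 MHz, folds to fs − 6 MHz = 2.62 MHz.
34.08 MHz mod fs = 8.22 MHz.
8.22 MHz > fs/2 = 4.31 MHz, folds to fs − 8.22 MHz = 0.4 MHz.
34.32 MHz mod fs = 8.46 MHz.
8.46 MHz > fs/2 = 4.31 MHz, folds to fs − 8.46 MHz = 0.16 MHz.
26.66 MHz mod fs = 0.8 MHz.
0.8 MHz ≤ fs/2 = 4.31 MHz, appears at 0.8 MHz.
17.64 MHz mod fs = 0.4 MHz.
0.4 MHz ≤ fs/2 = 4.31 MHz, appears at 0.4 MHz.
Distinct values: {0.16 MHz, 0.4 MHz, 0.8 MHz, 2.62 MHz} → 4.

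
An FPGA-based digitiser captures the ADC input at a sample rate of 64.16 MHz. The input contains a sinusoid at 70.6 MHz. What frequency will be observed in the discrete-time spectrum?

6.44 MHz

70.6 MHz mod fs = 6.44 MHz.
6.44 MHz ≤ fs/2 = 32.08 MHz, appears at 6.44 MHz.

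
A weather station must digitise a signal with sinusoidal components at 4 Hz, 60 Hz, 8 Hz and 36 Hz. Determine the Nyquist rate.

120 Hz

Highest-frequency component: 60 Hz.
Nyquist rate = 2 × 60 Hz = 120 Hz.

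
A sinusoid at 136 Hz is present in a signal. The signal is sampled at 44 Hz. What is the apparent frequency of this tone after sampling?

136 Hz mod fs = 4 Hz.
4 Hz ≤ fs/2 = 22 Hz, appears at 4 Hz.

4 Hz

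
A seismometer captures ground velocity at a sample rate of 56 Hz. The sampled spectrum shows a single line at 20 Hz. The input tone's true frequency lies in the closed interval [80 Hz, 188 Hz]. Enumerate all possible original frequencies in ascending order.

Frequencies that alias to 20 Hz are k·fs ± 20 Hz for integer k ≥ 0.
k=0: 20 Hz.
k=1: 36 Hz, 76 Hz.
k=2: 92 Hz, 132 Hz.
k=3: 148 Hz, 188 Hz.
k=4: 204 Hz, 244 Hz.
Within [80 Hz, 188 Hz]: 92 Hz, 132 Hz, 148 Hz, 188 Hz.

92 Hz, 132 Hz, 148 Hz, 188 Hz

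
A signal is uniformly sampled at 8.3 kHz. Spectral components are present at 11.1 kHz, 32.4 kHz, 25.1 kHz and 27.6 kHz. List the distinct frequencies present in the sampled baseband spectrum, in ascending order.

0.2 kHz, 0.8 kHz, 2.7 kHz, 2.8 kHz

fs/2 = 4.15 kHz.
11.1 kHz mod fs = 2.8 kHz.
2.8 kHz ≤ fs/2 = 4.15 kHz, appears at 2.8 kHz.
32.4 kHz mod fs = 7.5 kHz.
7.5 kHz > fs/2 = 4.15 kHz, folds to fs − 7.5 kHz = 0.8 kHz.
25.1 kHz mod fs = 0.2 kHz.
0.2 kHz ≤ fs/2 = 4.15 kHz, appears at 0.2 kHz.
27.6 kHz mod fs = 2.7 kHz.
2.7 kHz ≤ fs/2 = 4.15 kHz, appears at 2.7 kHz.
Distinct values: {0.2 kHz, 0.8 kHz, 2.7 kHz, 2.8 kHz}.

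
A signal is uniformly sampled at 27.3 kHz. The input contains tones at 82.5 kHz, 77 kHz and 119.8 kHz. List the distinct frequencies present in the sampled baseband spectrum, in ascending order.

0.6 kHz, 4.9 kHz, 10.6 kHz

fs/2 = 13.65 kHz.
82.5 kHz mod fs = 0.6 kHz.
0.6 kHz ≤ fs/2 = 13.65 kHz, appears at 0.6 kHz.
77 kHz mod fs = 22.4 kHz.
22.4 kHz > fs/2 = 13.65 kHz, folds to fs − 22.4 kHz = 4.9 kHz.
119.8 kHz mod fs = 10.6 kHz.
10.6 kHz ≤ fs/2 = 13.65 kHz, appears at 10.6 kHz.
Distinct values: {0.6 kHz, 4.9 kHz, 10.6 kHz}.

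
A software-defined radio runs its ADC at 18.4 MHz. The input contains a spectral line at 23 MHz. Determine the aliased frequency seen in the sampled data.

4.6 MHz

23 MHz mod fs = 4.6 MHz.
4.6 MHz ≤ fs/2 = 9.2 MHz, appears at 4.6 MHz.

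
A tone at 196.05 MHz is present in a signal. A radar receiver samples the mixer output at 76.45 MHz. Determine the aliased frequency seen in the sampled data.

196.05 MHz mod fs = 43.15 MHz.
43.15 MHz > fs/2 = 38.225 MHz, folds to fs − 43.15 MHz = 33.3 MHz.

33.3 MHz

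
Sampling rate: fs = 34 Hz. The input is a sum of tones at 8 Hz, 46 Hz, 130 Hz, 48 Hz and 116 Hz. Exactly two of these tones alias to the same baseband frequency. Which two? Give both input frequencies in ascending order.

fs/2 = 17 Hz.
8 Hz ≤ fs/2 = 17 Hz, passes unchanged.
46 Hz mod fs = 12 Hz.
12 Hz ≤ fs/2 = 17 Hz, appears at 12 Hz.
130 Hz mod fs = 28 Hz.
28 Hz > fs/2 = 17 Hz, folds to fs − 28 Hz = 6 Hz.
48 Hz mod fs = 14 Hz.
14 Hz ≤ fs/2 = 17 Hz, appears at 14 Hz.
116 Hz mod fs = 14 Hz.
14 Hz ≤ fs/2 = 17 Hz, appears at 14 Hz.
48 Hz and 116 Hz both map to 14 Hz.

48 Hz, 116 Hz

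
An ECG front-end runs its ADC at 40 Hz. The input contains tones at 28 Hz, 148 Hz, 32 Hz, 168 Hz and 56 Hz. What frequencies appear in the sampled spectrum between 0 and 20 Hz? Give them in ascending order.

8 Hz, 12 Hz, 16 Hz

fs/2 = 20 Hz.
28 Hz > fs/2 = 20 Hz, folds to fs − 28 Hz = 12 Hz.
148 Hz mod fs = 28 Hz.
28 Hz > fs/2 = 20 Hz, folds to fs − 28 Hz = 12 Hz.
32 Hz > fs/2 = 20 Hz, folds to fs − 32 Hz = 8 Hz.
168 Hz mod fs = 8 Hz.
8 Hz ≤ fs/2 = 20 Hz, appears at 8 Hz.
56 Hz mod fs = 16 Hz.
16 Hz ≤ fs/2 = 20 Hz, appears at 16 Hz.
Distinct values: {8 Hz, 12 Hz, 16 Hz}.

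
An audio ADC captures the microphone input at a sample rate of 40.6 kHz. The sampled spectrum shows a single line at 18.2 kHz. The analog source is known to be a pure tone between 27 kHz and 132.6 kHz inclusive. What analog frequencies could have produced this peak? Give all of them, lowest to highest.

58.8 kHz, 63 kHz, 99.4 kHz, 103.6 kHz

Frequencies that alias to 18.2 kHz are k·fs ± 18.2 kHz for integer k ≥ 0.
k=0: 18.2 kHz.
k=1: 22.4 kHz, 58.8 kHz.
k=2: 63 kHz, 99.4 kHz.
k=3: 103.6 kHz, 140 kHz.
k=4: 144.2 kHz, 180.6 kHz.
Within [27 kHz, 132.6 kHz]: 58.8 kHz, 63 kHz, 99.4 kHz, 103.6 kHz.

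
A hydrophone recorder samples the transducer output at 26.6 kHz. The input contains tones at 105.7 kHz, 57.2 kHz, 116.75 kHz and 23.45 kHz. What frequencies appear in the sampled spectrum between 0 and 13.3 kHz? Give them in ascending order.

fs/2 = 13.3 kHz.
105.7 kHz mod fs = 25.9 kHz.
25.9 kHz > fs/2 = 13.3 kHz, folds to fs − 25.9 kHz = 0.7 kHz.
57.2 kHz mod fs = 4 kHz.
4 kHz ≤ fs/2 = 13.3 kHz, appears at 4 kHz.
116.75 kHz mod fs = 10.35 kHz.
10.35 kHz ≤ fs/2 = 13.3 kHz, appears at 10.35 kHz.
23.45 kHz > fs/2 = 13.3 kHz, folds to fs − 23.45 kHz = 3.15 kHz.
Distinct values: {0.7 kHz, 3.15 kHz, 4 kHz, 10.35 kHz}.

0.7 kHz, 3.15 kHz, 4 kHz, 10.35 kHz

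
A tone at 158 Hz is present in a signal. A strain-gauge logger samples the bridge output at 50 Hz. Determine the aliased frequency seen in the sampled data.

158 Hz mod fs = 8 Hz.
8 Hz ≤ fs/2 = 25 Hz, appears at 8 Hz.

8 Hz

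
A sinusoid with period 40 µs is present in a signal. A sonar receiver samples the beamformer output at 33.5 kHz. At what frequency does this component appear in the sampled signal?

8.5 kHz

T = 40 µs → f = 1/T = 25 kHz.
25 kHz > fs/2 = 16.75 kHz, folds to fs − 25 kHz = 8.5 kHz.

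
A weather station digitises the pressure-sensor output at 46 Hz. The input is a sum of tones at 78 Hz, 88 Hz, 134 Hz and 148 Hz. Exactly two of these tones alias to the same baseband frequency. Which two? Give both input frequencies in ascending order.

fs/2 = 23 Hz.
78 Hz mod fs = 32 Hz.
32 Hz > fs/2 = 23 Hz, folds to fs − 32 Hz = 14 Hz.
88 Hz mod fs = 42 Hz.
42 Hz > fs/2 = 23 Hz, folds to fs − 42 Hz = 4 Hz.
134 Hz mod fs = 42 Hz.
42 Hz > fs/2 = 23 Hz, folds to fs − 42 Hz = 4 Hz.
148 Hz mod fs = 10 Hz.
10 Hz ≤ fs/2 = 23 Hz, appears at 10 Hz.
88 Hz and 134 Hz both map to 4 Hz.

88 Hz, 134 Hz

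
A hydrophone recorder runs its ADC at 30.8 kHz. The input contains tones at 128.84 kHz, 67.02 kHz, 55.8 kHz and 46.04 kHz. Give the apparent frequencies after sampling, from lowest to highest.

5.42 kHz, 5.64 kHz, 5.8 kHz, 15.24 kHz

fs/2 = 15.4 kHz.
128.84 kHz mod fs = 5.64 kHz.
5.64 kHz ≤ fs/2 = 15.4 kHz, appears at 5.64 kHz.
67.02 kHz mod fs = 5.42 kHz.
5.42 kHz ≤ fs/2 = 15.4 kHz, appears at 5.42 kHz.
55.8 kHz mod fs = 25 kHz.
25 kHz > fs/2 = 15.4 kHz, folds to fs − 25 kHz = 5.8 kHz.
46.04 kHz mod fs = 15.24 kHz.
15.24 kHz ≤ fs/2 = 15.4 kHz, appears at 15.24 kHz.
Distinct values: {5.42 kHz, 5.64 kHz, 5.8 kHz, 15.24 kHz}.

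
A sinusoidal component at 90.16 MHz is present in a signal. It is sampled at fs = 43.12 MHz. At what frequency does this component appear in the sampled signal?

3.92 MHz

90.16 MHz mod fs = 3.92 MHz.
3.92 MHz ≤ fs/2 = 21.56 MHz, appears at 3.92 MHz.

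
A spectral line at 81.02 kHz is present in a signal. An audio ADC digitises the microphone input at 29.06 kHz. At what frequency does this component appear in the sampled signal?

6.16 kHz

81.02 kHz mod fs = 22.9 kHz.
22.9 kHz > fs/2 = 14.53 kHz, folds to fs − 22.9 kHz = 6.16 kHz.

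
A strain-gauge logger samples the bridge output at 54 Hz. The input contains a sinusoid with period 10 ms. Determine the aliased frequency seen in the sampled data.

8 Hz

T = 10 ms → f = 1/T = 100 Hz.
100 Hz mod fs = 46 Hz.
46 Hz > fs/2 = 27 Hz, folds to fs − 46 Hz = 8 Hz.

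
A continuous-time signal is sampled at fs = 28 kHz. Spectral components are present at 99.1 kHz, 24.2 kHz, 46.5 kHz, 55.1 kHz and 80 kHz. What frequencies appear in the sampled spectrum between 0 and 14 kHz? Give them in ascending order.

fs/2 = 14 kHz.
99.1 kHz mod fs = 15.1 kHz.
15.1 kHz > fs/2 = 14 kHz, folds to fs − 15.1 kHz = 12.9 kHz.
24.2 kHz > fs/2 = 14 kHz, folds to fs − 24.2 kHz = 3.8 kHz.
46.5 kHz mod fs = 18.5 kHz.
18.5 kHz > fs/2 = 14 kHz, folds to fs − 18.5 kHz = 9.5 kHz.
55.1 kHz mod fs = 27.1 kHz.
27.1 kHz > fs/2 = 14 kHz, folds to fs − 27.1 kHz = 0.9 kHz.
80 kHz mod fs = 24 kHz.
24 kHz > fs/2 = 14 kHz, folds to fs − 24 kHz = 4 kHz.
Distinct values: {0.9 kHz, 3.8 kHz, 4 kHz, 9.5 kHz, 12.9 kHz}.

0.9 kHz, 3.8 kHz, 4 kHz, 9.5 kHz, 12.9 kHz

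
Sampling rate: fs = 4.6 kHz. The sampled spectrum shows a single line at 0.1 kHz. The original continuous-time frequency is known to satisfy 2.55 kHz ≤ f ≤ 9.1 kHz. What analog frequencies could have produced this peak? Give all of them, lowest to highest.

4.5 kHz, 4.7 kHz, 9.1 kHz

Frequencies that alias to 0.1 kHz are k·fs ± 0.1 kHz for integer k ≥ 0.
k=0: 0.1 kHz.
k=1: 4.5 kHz, 4.7 kHz.
k=2: 9.1 kHz, 9.3 kHz.
k=3: 13.7 kHz, 13.9 kHz.
Within [2.55 kHz, 9.1 kHz]: 4.5 kHz, 4.7 kHz, 9.1 kHz.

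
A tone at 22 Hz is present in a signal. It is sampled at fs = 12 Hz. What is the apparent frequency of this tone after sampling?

22 Hz mod fs = 10 Hz.
10 Hz > fs/2 = 6 Hz, folds to fs − 10 Hz = 2 Hz.

2 Hz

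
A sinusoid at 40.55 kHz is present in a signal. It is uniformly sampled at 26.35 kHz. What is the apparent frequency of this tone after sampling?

12.15 kHz

40.55 kHz mod fs = 14.2 kHz.
14.2 kHz > fs/2 = 13.175 kHz, folds to fs − 14.2 kHz = 12.15 kHz.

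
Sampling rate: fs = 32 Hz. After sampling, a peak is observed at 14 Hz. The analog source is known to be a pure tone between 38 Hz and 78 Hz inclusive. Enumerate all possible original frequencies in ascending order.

46 Hz, 50 Hz, 78 Hz

Frequencies that alias to 14 Hz are k·fs ± 14 Hz for integer k ≥ 0.
k=0: 14 Hz.
k=1: 18 Hz, 46 Hz.
k=2: 50 Hz, 78 Hz.
k=3: 82 Hz, 110 Hz.
Within [38 Hz, 78 Hz]: 46 Hz, 50 Hz, 78 Hz.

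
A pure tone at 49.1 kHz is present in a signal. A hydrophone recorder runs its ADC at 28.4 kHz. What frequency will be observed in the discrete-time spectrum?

7.7 kHz

49.1 kHz mod fs = 20.7 kHz.
20.7 kHz > fs/2 = 14.2 kHz, folds to fs − 20.7 kHz = 7.7 kHz.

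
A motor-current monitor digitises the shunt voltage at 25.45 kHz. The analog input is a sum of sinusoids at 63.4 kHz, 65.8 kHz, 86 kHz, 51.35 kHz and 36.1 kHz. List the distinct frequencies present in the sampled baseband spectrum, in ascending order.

fs/2 = 12.725 kHz.
63.4 kHz mod fs = 12.5 kHz.
12.5 kHz ≤ fs/2 = 12.725 kHz, appears at 12.5 kHz.
65.8 kHz mod fs = 14.9 kHz.
14.9 kHz > fs/2 = 12.725 kHz, folds to fs − 14.9 kHz = 10.55 kHz.
86 kHz mod fs = 9.65 kHz.
9.65 kHz ≤ fs/2 = 12.725 kHz, appears at 9.65 kHz.
51.35 kHz mod fs = 0.45 kHz.
0.45 kHz ≤ fs/2 = 12.725 kHz, appears at 0.45 kHz.
36.1 kHz mod fs = 10.65 kHz.
10.65 kHz ≤ fs/2 = 12.725 kHz, appears at 10.65 kHz.
Distinct values: {0.45 kHz, 9.65 kHz, 10.55 kHz, 10.65 kHz, 12.5 kHz}.

0.45 kHz, 9.65 kHz, 10.55 kHz, 10.65 kHz, 12.5 kHz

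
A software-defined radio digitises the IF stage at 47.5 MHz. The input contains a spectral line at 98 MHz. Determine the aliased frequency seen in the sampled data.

98 MHz mod fs = 3 MHz.
3 MHz ≤ fs/2 = 23.75 MHz, appears at 3 MHz.

3 MHz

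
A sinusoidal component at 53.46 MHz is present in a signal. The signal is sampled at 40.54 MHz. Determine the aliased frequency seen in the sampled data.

53.46 MHz mod fs = 12.92 MHz.
12.92 MHz ≤ fs/2 = 20.27 MHz, appears at 12.92 MHz.

12.92 MHz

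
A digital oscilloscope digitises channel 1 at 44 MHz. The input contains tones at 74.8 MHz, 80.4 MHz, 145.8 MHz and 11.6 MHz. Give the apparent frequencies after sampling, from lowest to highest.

7.6 MHz, 11.6 MHz, 13.2 MHz, 13.8 MHz

fs/2 = 22 MHz.
74.8 MHz mod fs = 30.8 MHz.
30.8 MHz > fs/2 = 22 MHz, folds to fs − 30.8 MHz = 13.2 MHz.
80.4 MHz mod fs = 36.4 MHz.
36.4 MHz > fs/2 = 22 MHz, folds to fs − 36.4 MHz = 7.6 MHz.
145.8 MHz mod fs = 13.8 MHz.
13.8 MHz ≤ fs/2 = 22 MHz, appears at 13.8 MHz.
11.6 MHz ≤ fs/2 = 22 MHz, passes unchanged.
Distinct values: {7.6 MHz, 11.6 MHz, 13.2 MHz, 13.8 MHz}.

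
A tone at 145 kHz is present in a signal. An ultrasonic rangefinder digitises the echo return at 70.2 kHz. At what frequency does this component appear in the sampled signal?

145 kHz mod fs = 4.6 kHz.
4.6 kHz ≤ fs/2 = 35.1 kHz, appears at 4.6 kHz.

4.6 kHz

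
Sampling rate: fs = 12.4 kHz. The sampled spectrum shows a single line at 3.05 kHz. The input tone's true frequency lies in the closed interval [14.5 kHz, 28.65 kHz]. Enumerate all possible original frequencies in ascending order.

15.45 kHz, 21.75 kHz, 27.85 kHz

Frequencies that alias to 3.05 kHz are k·fs ± 3.05 kHz for integer k ≥ 0.
k=0: 3.05 kHz.
k=1: 9.35 kHz, 15.45 kHz.
k=2: 21.75 kHz, 27.85 kHz.
k=3: 34.15 kHz, 40.25 kHz.
Within [14.5 kHz, 28.65 kHz]: 15.45 kHz, 21.75 kHz, 27.85 kHz.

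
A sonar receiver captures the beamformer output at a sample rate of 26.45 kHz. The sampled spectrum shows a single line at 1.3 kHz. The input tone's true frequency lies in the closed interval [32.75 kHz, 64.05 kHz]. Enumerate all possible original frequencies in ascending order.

51.6 kHz, 54.2 kHz

Frequencies that alias to 1.3 kHz are k·fs ± 1.3 kHz for integer k ≥ 0.
k=0: 1.3 kHz.
k=1: 25.15 kHz, 27.75 kHz.
k=2: 51.6 kHz, 54.2 kHz.
k=3: 78.05 kHz, 80.65 kHz.
Within [32.75 kHz, 64.05 kHz]: 51.6 kHz, 54.2 kHz.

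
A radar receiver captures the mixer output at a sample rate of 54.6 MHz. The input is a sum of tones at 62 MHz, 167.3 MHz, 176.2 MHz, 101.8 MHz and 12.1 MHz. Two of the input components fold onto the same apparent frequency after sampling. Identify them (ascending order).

fs/2 = 27.3 MHz.
62 MHz mod fs = 7.4 MHz.
7.4 MHz ≤ fs/2 = 27.3 MHz, appears at 7.4 MHz.
167.3 MHz mod fs = 3.5 MHz.
3.5 MHz ≤ fs/2 = 27.3 MHz, appears at 3.5 MHz.
176.2 MHz mod fs = 12.4 MHz.
12.4 MHz ≤ fs/2 = 27.3 MHz, appears at 12.4 MHz.
101.8 MHz mod fs = 47.2 MHz.
47.2 MHz > fs/2 = 27.3 MHz, folds to fs − 47.2 MHz = 7.4 MHz.
12.1 MHz ≤ fs/2 = 27.3 MHz, passes unchanged.
62 MHz and 101.8 MHz both map to 7.4 MHz.

62 MHz, 101.8 MHz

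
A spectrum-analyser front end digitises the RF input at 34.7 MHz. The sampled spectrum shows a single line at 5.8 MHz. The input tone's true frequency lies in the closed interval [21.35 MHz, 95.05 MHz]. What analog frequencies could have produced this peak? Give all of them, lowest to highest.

28.9 MHz, 40.5 MHz, 63.6 MHz, 75.2 MHz

Frequencies that alias to 5.8 MHz are k·fs ± 5.8 MHz for integer k ≥ 0.
k=0: 5.8 MHz.
k=1: 28.9 MHz, 40.5 MHz.
k=2: 63.6 MHz, 75.2 MHz.
k=3: 98.3 MHz, 109.9 MHz.
Within [21.35 MHz, 95.05 MHz]: 28.9 MHz, 40.5 MHz, 63.6 MHz, 75.2 MHz.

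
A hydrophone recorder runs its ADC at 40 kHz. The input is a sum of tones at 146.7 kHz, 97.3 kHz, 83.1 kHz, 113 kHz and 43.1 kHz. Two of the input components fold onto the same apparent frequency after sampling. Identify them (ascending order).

fs/2 = 20 kHz.
146.7 kHz mod fs = 26.7 kHz.
26.7 kHz > fs/2 = 20 kHz, folds to fs − 26.7 kHz = 13.3 kHz.
97.3 kHz mod fs = 17.3 kHz.
17.3 kHz ≤ fs/2 = 20 kHz, appears at 17.3 kHz.
83.1 kHz mod fs = 3.1 kHz.
3.1 kHz ≤ fs/2 = 20 kHz, appears at 3.1 kHz.
113 kHz mod fs = 33 kHz.
33 kHz > fs/2 = 20 kHz, folds to fs − 33 kHz = 7 kHz.
43.1 kHz mod fs = 3.1 kHz.
3.1 kHz ≤ fs/2 = 20 kHz, appears at 3.1 kHz.
43.1 kHz and 83.1 kHz both map to 3.1 kHz.

43.1 kHz, 83.1 kHz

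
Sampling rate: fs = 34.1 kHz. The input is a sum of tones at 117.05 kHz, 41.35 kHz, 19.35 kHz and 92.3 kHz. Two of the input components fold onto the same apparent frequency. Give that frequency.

fs/2 = 17.05 kHz.
117.05 kHz mod fs = 14.75 kHz.
14.75 kHz ≤ fs/2 = 17.05 kHz, appears at 14.75 kHz.
41.35 kHz mod fs = 7.25 kHz.
7.25 kHz ≤ fs/2 = 17.05 kHz, appears at 7.25 kHz.
19.35 kHz > fs/2 = 17.05 kHz, folds to fs − 19.35 kHz = 14.75 kHz.
92.3 kHz mod fs = 24.1 kHz.
24.1 kHz > fs/2 = 17.05 kHz, folds to fs − 24.1 kHz = 10 kHz.
19.35 kHz and 117.05 kHz both map to 14.75 kHz.

14.75 kHz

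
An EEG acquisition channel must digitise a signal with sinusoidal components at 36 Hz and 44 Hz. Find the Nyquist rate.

88 Hz

Highest-frequency component: 44 Hz.
Nyquist rate = 2 × 44 Hz = 88 Hz.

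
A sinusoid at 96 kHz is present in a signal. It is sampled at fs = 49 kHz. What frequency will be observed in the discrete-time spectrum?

2 kHz

96 kHz mod fs = 47 kHz.
47 kHz > fs/2 = 24.5 kHz, folds to fs − 47 kHz = 2 kHz.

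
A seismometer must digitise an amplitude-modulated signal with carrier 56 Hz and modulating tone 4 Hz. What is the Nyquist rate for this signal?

120 Hz

AM sidebands sit at fc ± fm = 52 Hz and 60 Hz.
Highest-frequency component: 60 Hz.
Nyquist rate = 2 × 60 Hz = 120 Hz.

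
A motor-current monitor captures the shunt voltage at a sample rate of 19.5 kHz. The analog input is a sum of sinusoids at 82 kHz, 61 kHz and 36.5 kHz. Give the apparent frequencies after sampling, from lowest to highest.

2.5 kHz, 4 kHz

fs/2 = 9.75 kHz.
82 kHz mod fs = 4 kHz.
4 kHz ≤ fs/2 = 9.75 kHz, appears at 4 kHz.
61 kHz mod fs = 2.5 kHz.
2.5 kHz ≤ fs/2 = 9.75 kHz, appears at 2.5 kHz.
36.5 kHz mod fs = 17 kHz.
17 kHz > fs/2 = 9.75 kHz, folds to fs − 17 kHz = 2.5 kHz.
Distinct values: {2.5 kHz, 4 kHz}.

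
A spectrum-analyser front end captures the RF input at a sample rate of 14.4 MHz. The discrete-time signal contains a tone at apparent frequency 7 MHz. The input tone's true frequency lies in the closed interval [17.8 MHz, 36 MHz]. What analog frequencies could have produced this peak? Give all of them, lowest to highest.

Frequencies that alias to 7 MHz are k·fs ± 7 MHz for integer k ≥ 0.
k=0: 7 MHz.
k=1: 7.4 MHz, 21.4 MHz.
k=2: 21.8 MHz, 35.8 MHz.
k=3: 36.2 MHz, 50.2 MHz.
Within [17.8 MHz, 36 MHz]: 21.4 MHz, 21.8 MHz, 35.8 MHz.

21.4 MHz, 21.8 MHz, 35.8 MHz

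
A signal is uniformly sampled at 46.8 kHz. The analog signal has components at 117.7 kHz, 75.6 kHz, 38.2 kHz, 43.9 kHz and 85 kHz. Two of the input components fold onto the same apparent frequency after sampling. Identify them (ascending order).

fs/2 = 23.4 kHz.
117.7 kHz mod fs = 24.1 kHz.
24.1 kHz > fs/2 = 23.4 kHz, folds to fs − 24.1 kHz = 22.7 kHz.
75.6 kHz mod fs = 28.8 kHz.
28.8 kHz > fs/2 = 23.4 kHz, folds to fs − 28.8 kHz = 18 kHz.
38.2 kHz > fs/2 = 23.4 kHz, folds to fs − 38.2 kHz = 8.6 kHz.
43.9 kHz > fs/2 = 23.4 kHz, folds to fs − 43.9 kHz = 2.9 kHz.
85 kHz mod fs = 38.2 kHz.
38.2 kHz > fs/2 = 23.4 kHz, folds to fs − 38.2 kHz = 8.6 kHz.
38.2 kHz and 85 kHz both map to 8.6 kHz.

38.2 kHz, 85 kHz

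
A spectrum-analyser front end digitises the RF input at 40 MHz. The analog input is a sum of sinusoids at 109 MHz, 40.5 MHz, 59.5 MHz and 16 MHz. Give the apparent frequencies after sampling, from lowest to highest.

0.5 MHz, 11 MHz, 16 MHz, 19.5 MHz

fs/2 = 20 MHz.
109 MHz mod fs = 29 MHz.
29 MHz > fs/2 = 20 MHz, folds to fs − 29 MHz = 11 MHz.
40.5 MHz mod fs = 0.5 MHz.
0.5 MHz ≤ fs/2 = 20 MHz, appears at 0.5 MHz.
59.5 MHz mod fs = 19.5 MHz.
19.5 MHz ≤ fs/2 = 20 MHz, appears at 19.5 MHz.
16 MHz ≤ fs/2 = 20 MHz, passes unchanged.
Distinct values: {0.5 MHz, 11 MHz, 16 MHz, 19.5 MHz}.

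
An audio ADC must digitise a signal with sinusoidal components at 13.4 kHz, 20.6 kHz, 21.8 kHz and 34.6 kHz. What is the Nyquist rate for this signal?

Highest-frequency component: 34.6 kHz.
Nyquist rate = 2 × 34.6 kHz = 69.2 kHz.

69.2 kHz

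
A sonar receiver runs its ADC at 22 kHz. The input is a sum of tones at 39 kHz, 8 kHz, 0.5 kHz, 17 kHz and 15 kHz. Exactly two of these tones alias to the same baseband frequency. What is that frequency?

fs/2 = 11 kHz.
39 kHz mod fs = 17 kHz.
17 kHz > fs/2 = 11 kHz, folds to fs − 17 kHz = 5 kHz.
8 kHz ≤ fs/2 = 11 kHz, passes unchanged.
0.5 kHz ≤ fs/2 = 11 kHz, passes unchanged.
17 kHz > fs/2 = 11 kHz, folds to fs − 17 kHz = 5 kHz.
15 kHz > fs/2 = 11 kHz, folds to fs − 15 kHz = 7 kHz.
17 kHz and 39 kHz both map to 5 kHz.

5 kHz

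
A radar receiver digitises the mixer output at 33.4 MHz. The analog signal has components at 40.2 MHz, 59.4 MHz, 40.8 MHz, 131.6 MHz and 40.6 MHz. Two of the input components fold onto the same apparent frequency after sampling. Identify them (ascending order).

fs/2 = 16.7 MHz.
40.2 MHz mod fs = 6.8 MHz.
6.8 MHz ≤ fs/2 = 16.7 MHz, appears at 6.8 MHz.
59.4 MHz mod fs = 26 MHz.
26 MHz > fs/2 = 16.7 MHz, folds to fs − 26 MHz = 7.4 MHz.
40.8 MHz mod fs = 7.4 MHz.
7.4 MHz ≤ fs/2 = 16.7 MHz, appears at 7.4 MHz.
131.6 MHz mod fs = 31.4 MHz.
31.4 MHz > fs/2 = 16.7 MHz, folds to fs − 31.4 MHz = 2 MHz.
40.6 MHz mod fs = 7.2 MHz.
7.2 MHz ≤ fs/2 = 16.7 MHz, appears at 7.2 MHz.
40.8 MHz and 59.4 MHz both map to 7.4 MHz.

40.8 MHz, 59.4 MHz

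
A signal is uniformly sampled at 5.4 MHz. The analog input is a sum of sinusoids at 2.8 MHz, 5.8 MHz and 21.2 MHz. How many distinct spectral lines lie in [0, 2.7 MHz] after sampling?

fs/2 = 2.7 MHz.
2.8 MHz > fs/2 = 2.7 MHz, folds to fs − 2.8 MHz = 2.6 MHz.
5.8 MHz mod fs = 0.4 MHz.
0.4 MHz ≤ fs/2 = 2.7 MHz, appears at 0.4 MHz.
21.2 MHz mod fs = 5 MHz.
5 MHz > fs/2 = 2.7 MHz, folds to fs − 5 MHz = 0.4 MHz.
Distinct values: {0.4 MHz, 2.6 MHz} → 2.

2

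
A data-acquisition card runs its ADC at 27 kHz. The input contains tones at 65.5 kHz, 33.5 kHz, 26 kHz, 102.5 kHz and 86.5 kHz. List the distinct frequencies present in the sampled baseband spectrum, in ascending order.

fs/2 = 13.5 kHz.
65.5 kHz mod fs = 11.5 kHz.
11.5 kHz ≤ fs/2 = 13.5 kHz, appears at 11.5 kHz.
33.5 kHz mod fs = 6.5 kHz.
6.5 kHz ≤ fs/2 = 13.5 kHz, appears at 6.5 kHz.
26 kHz > fs/2 = 13.5 kHz, folds to fs − 26 kHz = 1 kHz.
102.5 kHz mod fs = 21.5 kHz.
21.5 kHz > fs/2 = 13.5 kHz, folds to fs − 21.5 kHz = 5.5 kHz.
86.5 kHz mod fs = 5.5 kHz.
5.5 kHz ≤ fs/2 = 13.5 kHz, appears at 5.5 kHz.
Distinct values: {1 kHz, 5.5 kHz, 6.5 kHz, 11.5 kHz}.

1 kHz, 5.5 kHz, 6.5 kHz, 11.5 kHz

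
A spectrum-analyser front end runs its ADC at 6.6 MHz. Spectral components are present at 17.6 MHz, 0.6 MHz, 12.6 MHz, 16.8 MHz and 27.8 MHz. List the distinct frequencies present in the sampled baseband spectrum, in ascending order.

fs/2 = 3.3 MHz.
17.6 MHz mod fs = 4.4 MHz.
4.4 MHz > fs/2 = 3.3 MHz, folds to fs − 4.4 MHz = 2.2 MHz.
0.6 MHz ≤ fs/2 = 3.3 MHz, passes unchanged.
12.6 MHz mod fs = 6 MHz.
6 MHz > fs/2 = 3.3 MHz, folds to fs − 6 MHz = 0.6 MHz.
16.8 MHz mod fs = 3.6 MHz.
3.6 MHz > fs/2 = 3.3 MHz, folds to fs − 3.6 MHz = 3 MHz.
27.8 MHz mod fs = 1.4 MHz.
1.4 MHz ≤ fs/2 = 3.3 MHz, appears at 1.4 MHz.
Distinct values: {0.6 MHz, 1.4 MHz, 2.2 MHz, 3 MHz}.

0.6 MHz, 1.4 MHz, 2.2 MHz, 3 MHz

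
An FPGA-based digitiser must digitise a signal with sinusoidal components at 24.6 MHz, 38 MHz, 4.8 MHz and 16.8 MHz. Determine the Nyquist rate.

76 MHz

Highest-frequency component: 38 MHz.
Nyquist rate = 2 × 38 MHz = 76 MHz.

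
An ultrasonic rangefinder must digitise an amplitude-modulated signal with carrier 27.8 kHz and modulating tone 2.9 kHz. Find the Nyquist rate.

AM sidebands sit at fc ± fm = 24.9 kHz and 30.7 kHz.
Highest-frequency component: 30.7 kHz.
Nyquist rate = 2 × 30.7 kHz = 61.4 kHz.

61.4 kHz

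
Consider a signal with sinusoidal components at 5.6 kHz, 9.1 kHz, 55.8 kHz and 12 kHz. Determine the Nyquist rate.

Highest-frequency component: 55.8 kHz.
Nyquist rate = 2 × 55.8 kHz = 111.6 kHz.

111.6 kHz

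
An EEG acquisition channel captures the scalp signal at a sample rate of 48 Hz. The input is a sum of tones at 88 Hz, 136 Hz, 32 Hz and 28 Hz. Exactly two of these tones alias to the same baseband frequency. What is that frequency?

fs/2 = 24 Hz.
88 Hz mod fs = 40 Hz.
40 Hz > fs/2 = 24 Hz, folds to fs − 40 Hz = 8 Hz.
136 Hz mod fs = 40 Hz.
40 Hz > fs/2 = 24 Hz, folds to fs − 40 Hz = 8 Hz.
32 Hz > fs/2 = 24 Hz, folds to fs − 32 Hz = 16 Hz.
28 Hz > fs/2 = 24 Hz, folds to fs − 28 Hz = 20 Hz.
88 Hz and 136 Hz both map to 8 Hz.

8 Hz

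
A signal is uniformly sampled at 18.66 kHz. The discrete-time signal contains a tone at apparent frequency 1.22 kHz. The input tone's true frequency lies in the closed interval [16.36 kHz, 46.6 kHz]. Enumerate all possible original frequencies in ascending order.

17.44 kHz, 19.88 kHz, 36.1 kHz, 38.54 kHz

Frequencies that alias to 1.22 kHz are k·fs ± 1.22 kHz for integer k ≥ 0.
k=0: 1.22 kHz.
k=1: 17.44 kHz, 19.88 kHz.
k=2: 36.1 kHz, 38.54 kHz.
k=3: 54.76 kHz, 57.2 kHz.
Within [16.36 kHz, 46.6 kHz]: 17.44 kHz, 19.88 kHz, 36.1 kHz, 38.54 kHz.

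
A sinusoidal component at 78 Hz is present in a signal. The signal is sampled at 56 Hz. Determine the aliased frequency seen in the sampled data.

78 Hz mod fs = 22 Hz.
22 Hz ≤ fs/2 = 28 Hz, appears at 22 Hz.

22 Hz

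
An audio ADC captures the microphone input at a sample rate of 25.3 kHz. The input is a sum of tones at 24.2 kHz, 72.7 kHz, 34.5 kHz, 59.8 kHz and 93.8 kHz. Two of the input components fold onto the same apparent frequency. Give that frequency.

fs/2 = 12.65 kHz.
24.2 kHz > fs/2 = 12.65 kHz, folds to fs − 24.2 kHz = 1.1 kHz.
72.7 kHz mod fs = 22.1 kHz.
22.1 kHz > fs/2 = 12.65 kHz, folds to fs − 22.1 kHz = 3.2 kHz.
34.5 kHz mod fs = 9.2 kHz.
9.2 kHz ≤ fs/2 = 12.65 kHz, appears at 9.2 kHz.
59.8 kHz mod fs = 9.2 kHz.
9.2 kHz ≤ fs/2 = 12.65 kHz, appears at 9.2 kHz.
93.8 kHz mod fs = 17.9 kHz.
17.9 kHz > fs/2 = 12.65 kHz, folds to fs − 17.9 kHz = 7.4 kHz.
34.5 kHz and 59.8 kHz both map to 9.2 kHz.

9.2 kHz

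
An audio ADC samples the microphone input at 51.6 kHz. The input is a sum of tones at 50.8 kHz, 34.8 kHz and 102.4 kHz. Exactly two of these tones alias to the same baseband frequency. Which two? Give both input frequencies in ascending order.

50.8 kHz, 102.4 kHz

fs/2 = 25.8 kHz.
50.8 kHz > fs/2 = 25.8 kHz, folds to fs − 50.8 kHz = 0.8 kHz.
34.8 kHz > fs/2 = 25.8 kHz, folds to fs − 34.8 kHz = 16.8 kHz.
102.4 kHz mod fs = 50.8 kHz.
50.8 kHz > fs/2 = 25.8 kHz, folds to fs − 50.8 kHz = 0.8 kHz.
50.8 kHz and 102.4 kHz both map to 0.8 kHz.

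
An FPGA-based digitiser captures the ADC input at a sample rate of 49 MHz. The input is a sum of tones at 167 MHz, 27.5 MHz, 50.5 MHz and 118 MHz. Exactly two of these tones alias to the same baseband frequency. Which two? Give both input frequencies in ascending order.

fs/2 = 24.5 MHz.
167 MHz mod fs = 20 MHz.
20 MHz ≤ fs/2 = 24.5 MHz, appears at 20 MHz.
27.5 MHz > fs/2 = 24.5 MHz, folds to fs − 27.5 MHz = 21.5 MHz.
50.5 MHz mod fs = 1.5 MHz.
1.5 MHz ≤ fs/2 = 24.5 MHz, appears at 1.5 MHz.
118 MHz mod fs = 20 MHz.
20 MHz ≤ fs/2 = 24.5 MHz, appears at 20 MHz.
118 MHz and 167 MHz both map to 20 MHz.

118 MHz, 167 MHz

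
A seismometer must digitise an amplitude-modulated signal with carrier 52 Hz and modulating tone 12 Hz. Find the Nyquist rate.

AM sidebands sit at fc ± fm = 40 Hz and 64 Hz.
Highest-frequency component: 64 Hz.
Nyquist rate = 2 × 64 Hz = 128 Hz.

128 Hz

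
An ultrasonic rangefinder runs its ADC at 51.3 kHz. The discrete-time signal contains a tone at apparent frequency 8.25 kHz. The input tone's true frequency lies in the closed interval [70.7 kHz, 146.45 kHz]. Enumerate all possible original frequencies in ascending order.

Frequencies that alias to 8.25 kHz are k·fs ± 8.25 kHz for integer k ≥ 0.
k=0: 8.25 kHz.
k=1: 43.05 kHz, 59.55 kHz.
k=2: 94.35 kHz, 110.85 kHz.
k=3: 145.65 kHz, 162.15 kHz.
k=4: 196.95 kHz, 213.45 kHz.
Within [70.7 kHz, 146.45 kHz]: 94.35 kHz, 110.85 kHz, 145.65 kHz.

94.35 kHz, 110.85 kHz, 145.65 kHz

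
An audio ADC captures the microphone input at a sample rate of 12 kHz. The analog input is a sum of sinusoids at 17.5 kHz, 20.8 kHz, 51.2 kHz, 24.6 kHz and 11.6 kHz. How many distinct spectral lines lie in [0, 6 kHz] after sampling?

fs/2 = 6 kHz.
17.5 kHz mod fs = 5.5 kHz.
5.5 kHz ≤ fs/2 = 6 kHz, appears at 5.5 kHz.
20.8 kHz mod fs = 8.8 kHz.
8.8 kHz > fs/2 = 6 kHz, folds to fs − 8.8 kHz = 3.2 kHz.
51.2 kHz mod fs = 3.2 kHz.
3.2 kHz ≤ fs/2 = 6 kHz, appears at 3.2 kHz.
24.6 kHz mod fs = 0.6 kHz.
0.6 kHz ≤ fs/2 = 6 kHz, appears at 0.6 kHz.
11.6 kHz > fs/2 = 6 kHz, folds to fs − 11.6 kHz = 0.4 kHz.
Distinct values: {0.4 kHz, 0.6 kHz, 3.2 kHz, 5.5 kHz} → 4.

4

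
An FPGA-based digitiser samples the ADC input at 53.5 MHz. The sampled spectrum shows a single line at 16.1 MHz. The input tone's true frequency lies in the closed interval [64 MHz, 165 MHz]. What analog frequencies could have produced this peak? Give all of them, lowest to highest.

69.6 MHz, 90.9 MHz, 123.1 MHz, 144.4 MHz

Frequencies that alias to 16.1 MHz are k·fs ± 16.1 MHz for integer k ≥ 0.
k=0: 16.1 MHz.
k=1: 37.4 MHz, 69.6 MHz.
k=2: 90.9 MHz, 123.1 MHz.
k=3: 144.4 MHz, 176.6 MHz.
k=4: 197.9 MHz, 230.1 MHz.
Within [64 MHz, 165 MHz]: 69.6 MHz, 90.9 MHz, 123.1 MHz, 144.4 MHz.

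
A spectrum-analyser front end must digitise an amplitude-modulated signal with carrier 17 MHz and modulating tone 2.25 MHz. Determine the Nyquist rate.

38.5 MHz

AM sidebands sit at fc ± fm = 14.75 MHz and 19.25 MHz.
Highest-frequency component: 19.25 MHz.
Nyquist rate = 2 × 19.25 MHz = 38.5 MHz.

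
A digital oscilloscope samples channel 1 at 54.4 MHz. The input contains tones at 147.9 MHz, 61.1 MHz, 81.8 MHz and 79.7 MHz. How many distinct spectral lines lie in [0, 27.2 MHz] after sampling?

fs/2 = 27.2 MHz.
147.9 MHz mod fs = 39.1 MHz.
39.1 MHz > fs/2 = 27.2 MHz, folds to fs − 39.1 MHz = 15.3 MHz.
61.1 MHz mod fs = 6.7 MHz.
6.7 MHz ≤ fs/2 = 27.2 MHz, appears at 6.7 MHz.
81.8 MHz mod fs = 27.4 MHz.
27.4 MHz > fs/2 = 27.2 MHz, folds to fs − 27.4 MHz = 27 MHz.
79.7 MHz mod fs = 25.3 MHz.
25.3 MHz ≤ fs/2 = 27.2 MHz, appears at 25.3 MHz.
Distinct values: {6.7 MHz, 15.3 MHz, 25.3 MHz, 27 MHz} → 4.

4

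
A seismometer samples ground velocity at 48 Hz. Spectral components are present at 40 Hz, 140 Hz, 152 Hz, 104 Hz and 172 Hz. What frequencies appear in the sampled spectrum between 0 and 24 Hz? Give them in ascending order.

fs/2 = 24 Hz.
40 Hz > fs/2 = 24 Hz, folds to fs − 40 Hz = 8 Hz.
140 Hz mod fs = 44 Hz.
44 Hz > fs/2 = 24 Hz, folds to fs − 44 Hz = 4 Hz.
152 Hz mod fs = 8 Hz.
8 Hz ≤ fs/2 = 24 Hz, appears at 8 Hz.
104 Hz mod fs = 8 Hz.
8 Hz ≤ fs/2 = 24 Hz, appears at 8 Hz.
172 Hz mod fs = 28 Hz.
28 Hz > fs/2 = 24 Hz, folds to fs − 28 Hz = 20 Hz.
Distinct values: {4 Hz, 8 Hz, 20 Hz}.

4 Hz, 8 Hz, 20 Hz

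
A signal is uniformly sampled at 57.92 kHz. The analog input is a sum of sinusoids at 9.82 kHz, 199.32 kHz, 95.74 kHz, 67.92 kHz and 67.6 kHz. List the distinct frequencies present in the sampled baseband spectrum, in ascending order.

fs/2 = 28.96 kHz.
9.82 kHz ≤ fs/2 = 28.96 kHz, passes unchanged.
199.32 kHz mod fs = 25.56 kHz.
25.56 kHz ≤ fs/2 = 28.96 kHz, appears at 25.56 kHz.
95.74 kHz mod fs = 37.82 kHz.
37.82 kHz > fs/2 = 28.96 kHz, folds to fs − 37.82 kHz = 20.1 kHz.
67.92 kHz mod fs = 10 kHz.
10 kHz ≤ fs/2 = 28.96 kHz, appears at 10 kHz.
67.6 kHz mod fs = 9.68 kHz.
9.68 kHz ≤ fs/2 = 28.96 kHz, appears at 9.68 kHz.
Distinct values: {9.68 kHz, 9.82 kHz, 10 kHz, 20.1 kHz, 25.56 kHz}.

9.68 kHz, 9.82 kHz, 10 kHz, 20.1 kHz, 25.56 kHz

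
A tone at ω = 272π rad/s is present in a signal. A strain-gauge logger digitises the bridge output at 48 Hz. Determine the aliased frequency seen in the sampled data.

8 Hz

ω = 272π rad/s → f = ω/(2π) = 136 Hz.
136 Hz mod fs = 40 Hz.
40 Hz > fs/2 = 24 Hz, folds to fs − 40 Hz = 8 Hz.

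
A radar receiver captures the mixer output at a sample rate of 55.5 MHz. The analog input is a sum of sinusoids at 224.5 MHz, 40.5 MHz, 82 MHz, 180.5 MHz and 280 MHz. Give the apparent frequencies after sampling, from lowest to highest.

fs/2 = 27.75 MHz.
224.5 MHz mod fs = 2.5 MHz.
2.5 MHz ≤ fs/2 = 27.75 MHz, appears at 2.5 MHz.
40.5 MHz > fs/2 = 27.75 MHz, folds to fs − 40.5 MHz = 15 MHz.
82 MHz mod fs = 26.5 MHz.
26.5 MHz ≤ fs/2 = 27.75 MHz, appears at 26.5 MHz.
180.5 MHz mod fs = 14 MHz.
14 MHz ≤ fs/2 = 27.75 MHz, appears at 14 MHz.
280 MHz mod fs = 2.5 MHz.
2.5 MHz ≤ fs/2 = 27.75 MHz, appears at 2.5 MHz.
Distinct values: {2.5 MHz, 14 MHz, 15 MHz, 26.5 MHz}.

2.5 MHz, 14 MHz, 15 MHz, 26.5 MHz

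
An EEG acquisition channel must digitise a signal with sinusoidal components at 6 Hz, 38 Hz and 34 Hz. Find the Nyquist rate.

76 Hz

Highest-frequency component: 38 Hz.
Nyquist rate = 2 × 38 Hz = 76 Hz.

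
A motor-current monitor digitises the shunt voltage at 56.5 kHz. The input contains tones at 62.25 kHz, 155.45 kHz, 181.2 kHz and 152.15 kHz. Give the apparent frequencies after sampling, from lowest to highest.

fs/2 = 28.25 kHz.
62.25 kHz mod fs = 5.75 kHz.
5.75 kHz ≤ fs/2 = 28.25 kHz, appears at 5.75 kHz.
155.45 kHz mod fs = 42.45 kHz.
42.45 kHz > fs/2 = 28.25 kHz, folds to fs − 42.45 kHz = 14.05 kHz.
181.2 kHz mod fs = 11.7 kHz.
11.7 kHz ≤ fs/2 = 28.25 kHz, appears at 11.7 kHz.
152.15 kHz mod fs = 39.15 kHz.
39.15 kHz > fs/2 = 28.25 kHz, folds to fs − 39.15 kHz = 17.35 kHz.
Distinct values: {5.75 kHz, 11.7 kHz, 14.05 kHz, 17.35 kHz}.

5.75 kHz, 11.7 kHz, 14.05 kHz, 17.35 kHz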